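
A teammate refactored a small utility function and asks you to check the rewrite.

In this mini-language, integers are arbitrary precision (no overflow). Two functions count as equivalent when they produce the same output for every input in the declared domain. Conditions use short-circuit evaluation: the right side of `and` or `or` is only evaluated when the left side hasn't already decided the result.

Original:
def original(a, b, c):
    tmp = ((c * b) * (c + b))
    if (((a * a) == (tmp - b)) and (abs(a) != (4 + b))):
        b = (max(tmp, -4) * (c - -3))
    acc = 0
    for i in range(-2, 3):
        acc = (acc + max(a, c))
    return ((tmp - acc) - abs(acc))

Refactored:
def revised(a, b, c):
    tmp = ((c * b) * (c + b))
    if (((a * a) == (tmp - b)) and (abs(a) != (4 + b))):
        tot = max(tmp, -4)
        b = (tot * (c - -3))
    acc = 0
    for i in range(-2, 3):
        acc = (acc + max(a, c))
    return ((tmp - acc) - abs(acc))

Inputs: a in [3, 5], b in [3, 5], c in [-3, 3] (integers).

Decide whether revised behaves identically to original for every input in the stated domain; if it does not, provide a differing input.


Reading the diff, among the changes: statement counts differ, and local variable names differ.
Spot check at a=4, b=5, c=2 — original: tmp = 70; (((a * a) == (tmp - b)) and (abs(a) != (4 + b))) -> false; acc = 0; [i=-2]; acc = 4; [i=-1]; acc = 8; [i=0]; acc = 12; [i=1]; acc = 16; [i=2]; acc = 20; return 30. revised: tmp = 70; (((a * a) == (tmp - b)) and (abs(a) != (4 + b))) -> false; acc = 0; [i=-2]; acc = 4; [i=-1]; acc = 8; [i=0]; acc = 12; [i=1]; acc = 16; [i=2]; acc = 20; return 30. Both give 30.
Sweeping the whole domain (63 inputs) finds no disagreement.
verdict: equivalent


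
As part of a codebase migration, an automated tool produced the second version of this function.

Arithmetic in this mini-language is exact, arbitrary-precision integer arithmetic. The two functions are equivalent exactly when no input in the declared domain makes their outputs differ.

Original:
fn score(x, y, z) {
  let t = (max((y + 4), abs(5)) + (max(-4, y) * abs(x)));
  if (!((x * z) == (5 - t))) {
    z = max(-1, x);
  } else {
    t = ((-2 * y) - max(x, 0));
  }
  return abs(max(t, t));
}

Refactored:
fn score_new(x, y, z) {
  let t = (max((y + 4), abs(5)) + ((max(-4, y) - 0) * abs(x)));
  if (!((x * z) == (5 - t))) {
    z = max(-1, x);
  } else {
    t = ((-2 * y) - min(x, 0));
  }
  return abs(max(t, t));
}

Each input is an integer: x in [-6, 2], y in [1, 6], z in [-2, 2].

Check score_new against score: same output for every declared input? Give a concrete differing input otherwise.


Input x=-6, y=1, z=1: 2 from score versus 4 from score_new.
verdict: not equivalent; witness: x=-6, y=1, z=1


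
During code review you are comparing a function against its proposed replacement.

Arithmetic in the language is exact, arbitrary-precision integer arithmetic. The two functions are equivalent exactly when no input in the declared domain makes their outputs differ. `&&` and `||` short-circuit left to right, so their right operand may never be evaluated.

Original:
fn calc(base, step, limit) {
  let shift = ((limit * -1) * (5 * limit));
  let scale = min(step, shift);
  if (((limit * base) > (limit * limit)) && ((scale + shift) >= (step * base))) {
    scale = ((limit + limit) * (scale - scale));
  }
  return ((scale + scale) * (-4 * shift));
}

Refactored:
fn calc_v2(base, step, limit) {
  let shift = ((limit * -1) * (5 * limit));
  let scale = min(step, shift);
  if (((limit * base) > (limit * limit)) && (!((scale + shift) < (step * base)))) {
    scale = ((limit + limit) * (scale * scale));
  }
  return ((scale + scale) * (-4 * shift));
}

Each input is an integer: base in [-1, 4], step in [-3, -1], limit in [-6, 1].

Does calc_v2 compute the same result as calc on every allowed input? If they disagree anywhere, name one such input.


Input base=4, step=-3, limit=1: 0 from calc versus 2000 from calc_v2.
verdict: not equivalent; witness: base=4, step=-3, limit=1


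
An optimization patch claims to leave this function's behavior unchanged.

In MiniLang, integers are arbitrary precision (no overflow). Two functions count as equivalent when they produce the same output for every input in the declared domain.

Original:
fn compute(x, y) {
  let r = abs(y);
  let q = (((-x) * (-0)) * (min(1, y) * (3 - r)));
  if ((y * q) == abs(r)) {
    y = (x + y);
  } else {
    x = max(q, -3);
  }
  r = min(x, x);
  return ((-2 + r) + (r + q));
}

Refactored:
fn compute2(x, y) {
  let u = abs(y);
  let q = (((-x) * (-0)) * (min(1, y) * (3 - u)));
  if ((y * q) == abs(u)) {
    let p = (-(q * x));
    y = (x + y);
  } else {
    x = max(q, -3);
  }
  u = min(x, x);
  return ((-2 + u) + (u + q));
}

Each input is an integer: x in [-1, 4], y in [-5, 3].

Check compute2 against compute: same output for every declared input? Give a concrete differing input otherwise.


The two versions differ — the changes include local variable names differ, and statement counts differ, and arithmetic usage differs.
One worked example (x=-1, y=-1) — compute: r = 1; q = 0; ((y * q) == abs(r)) -> false; x = 0; r = 0; return -2; compute2: u = 1; q = 0; ((y * q) == abs(u)) -> false; x = 0; u = 0; return -2; agreement on -2.
Across all 54 domain points the two functions coincide.
verdict: equivalent


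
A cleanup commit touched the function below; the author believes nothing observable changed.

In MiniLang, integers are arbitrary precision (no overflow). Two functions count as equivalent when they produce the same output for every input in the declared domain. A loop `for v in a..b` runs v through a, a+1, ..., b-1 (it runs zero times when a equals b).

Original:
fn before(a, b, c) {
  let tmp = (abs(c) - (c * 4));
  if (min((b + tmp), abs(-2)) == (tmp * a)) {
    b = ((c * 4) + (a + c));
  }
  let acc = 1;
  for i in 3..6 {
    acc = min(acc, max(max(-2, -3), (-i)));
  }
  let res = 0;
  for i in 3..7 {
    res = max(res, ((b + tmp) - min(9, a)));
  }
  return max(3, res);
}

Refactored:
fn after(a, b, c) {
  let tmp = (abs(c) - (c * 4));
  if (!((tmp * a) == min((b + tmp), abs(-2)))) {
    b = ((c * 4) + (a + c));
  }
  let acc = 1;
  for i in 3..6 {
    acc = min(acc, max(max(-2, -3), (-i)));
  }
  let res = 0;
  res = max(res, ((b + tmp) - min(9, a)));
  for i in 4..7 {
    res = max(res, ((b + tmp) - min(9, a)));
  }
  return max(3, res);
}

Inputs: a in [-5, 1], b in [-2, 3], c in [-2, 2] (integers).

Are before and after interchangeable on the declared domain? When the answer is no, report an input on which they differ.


These are not equivalent — on a=-5, b=-2, c=-2 the outputs split (13 vs 3).
before: tmp = 10; (min((b + tmp), abs(-2)) == (tmp * a)) -> false; acc = 1; [i=3]; acc = -2; [i=4]; acc = -2; [i=5]; acc = -2; res = 0; [i=3]; res = 13; [i=4]; res = 13; [i=5]; res = 13; [i=6]; res = 13; return 13
after: tmp = 10; (!((tmp * a) == min((b + tmp), abs(-2)))) -> true; b = -15; acc = 1; [i=3]; acc = -2; [i=4]; acc = -2; [i=5]; acc = -2; res = 0; res = 0; [i=4]; res = 0; [i=5]; res = 0; [i=6]; res = 0; return 3
verdict: not equivalent; witness: a=-5, b=-2, c=-2


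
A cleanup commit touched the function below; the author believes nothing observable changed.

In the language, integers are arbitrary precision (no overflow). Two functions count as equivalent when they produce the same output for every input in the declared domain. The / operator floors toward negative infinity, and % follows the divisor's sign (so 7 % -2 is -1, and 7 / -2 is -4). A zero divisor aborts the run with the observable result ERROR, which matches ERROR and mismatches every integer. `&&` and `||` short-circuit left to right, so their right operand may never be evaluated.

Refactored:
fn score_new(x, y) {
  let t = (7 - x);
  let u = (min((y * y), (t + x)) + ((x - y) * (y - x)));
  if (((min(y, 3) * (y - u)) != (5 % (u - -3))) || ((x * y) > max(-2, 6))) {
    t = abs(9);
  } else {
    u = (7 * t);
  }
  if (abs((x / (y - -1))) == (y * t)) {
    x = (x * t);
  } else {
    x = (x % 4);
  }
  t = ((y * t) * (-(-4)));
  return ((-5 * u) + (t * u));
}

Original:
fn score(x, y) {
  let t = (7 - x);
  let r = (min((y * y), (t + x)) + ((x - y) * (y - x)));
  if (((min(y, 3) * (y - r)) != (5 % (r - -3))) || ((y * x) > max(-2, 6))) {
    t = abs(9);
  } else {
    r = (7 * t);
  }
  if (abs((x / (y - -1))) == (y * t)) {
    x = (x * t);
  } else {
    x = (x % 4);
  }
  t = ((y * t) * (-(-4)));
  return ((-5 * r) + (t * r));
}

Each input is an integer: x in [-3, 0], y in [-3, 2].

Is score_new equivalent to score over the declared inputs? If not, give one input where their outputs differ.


Reading the diff, among the changes: local variable names differ.
Spot check at x=0, y=-3 — score: t=7, then r=-2, then (((min(y, 3) * (y - r)) != (5 % (r - -3))) || ((y * x) > max(-2, 6))) is true, then t=9, then (abs((x / (y - -1))) == (y * t)) is false, then x=0, then t=-108, then returns 226. score_new: t=7, then u=-2, then (((min(y, 3) * (y - u)) != (5 % (u - -3))) || ((x * y) > max(-2, 6))) is true, then t=9, then (abs((x / (y - -1))) == (y * t)) is false, then x=0, then t=-108, then returns 226. Both give 226.
Checked all 24 inputs in the declared domain: the outputs agree on every one.
verdict: equivalent


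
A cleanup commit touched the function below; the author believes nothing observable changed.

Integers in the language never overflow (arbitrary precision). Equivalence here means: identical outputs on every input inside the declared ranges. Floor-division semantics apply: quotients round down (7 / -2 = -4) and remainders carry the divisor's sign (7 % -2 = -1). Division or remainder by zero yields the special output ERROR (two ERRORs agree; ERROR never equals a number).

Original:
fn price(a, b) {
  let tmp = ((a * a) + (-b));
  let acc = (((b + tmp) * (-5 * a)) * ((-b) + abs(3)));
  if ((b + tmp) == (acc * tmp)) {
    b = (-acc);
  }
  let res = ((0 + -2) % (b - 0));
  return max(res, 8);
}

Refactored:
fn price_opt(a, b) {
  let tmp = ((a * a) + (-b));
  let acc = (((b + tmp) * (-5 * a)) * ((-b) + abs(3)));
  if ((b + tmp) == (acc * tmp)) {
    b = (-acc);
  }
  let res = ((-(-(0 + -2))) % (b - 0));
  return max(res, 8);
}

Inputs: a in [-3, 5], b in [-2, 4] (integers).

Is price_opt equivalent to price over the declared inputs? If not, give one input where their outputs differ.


Behavior is preserved: although same computation, different form, the outputs never diverge.
As a probe, take a=3, b=-2: price runs tmp := 11 | acc := -675 | ((b + tmp) == (acc * tmp)): false | res := 0 | result 8; price_opt runs tmp := 11 | acc := -675 | ((b + tmp) == (acc * tmp)): false | res := 0 | result 8; both end at 8.
Every one of the 63 inputs gives matching results.
verdict: equivalent


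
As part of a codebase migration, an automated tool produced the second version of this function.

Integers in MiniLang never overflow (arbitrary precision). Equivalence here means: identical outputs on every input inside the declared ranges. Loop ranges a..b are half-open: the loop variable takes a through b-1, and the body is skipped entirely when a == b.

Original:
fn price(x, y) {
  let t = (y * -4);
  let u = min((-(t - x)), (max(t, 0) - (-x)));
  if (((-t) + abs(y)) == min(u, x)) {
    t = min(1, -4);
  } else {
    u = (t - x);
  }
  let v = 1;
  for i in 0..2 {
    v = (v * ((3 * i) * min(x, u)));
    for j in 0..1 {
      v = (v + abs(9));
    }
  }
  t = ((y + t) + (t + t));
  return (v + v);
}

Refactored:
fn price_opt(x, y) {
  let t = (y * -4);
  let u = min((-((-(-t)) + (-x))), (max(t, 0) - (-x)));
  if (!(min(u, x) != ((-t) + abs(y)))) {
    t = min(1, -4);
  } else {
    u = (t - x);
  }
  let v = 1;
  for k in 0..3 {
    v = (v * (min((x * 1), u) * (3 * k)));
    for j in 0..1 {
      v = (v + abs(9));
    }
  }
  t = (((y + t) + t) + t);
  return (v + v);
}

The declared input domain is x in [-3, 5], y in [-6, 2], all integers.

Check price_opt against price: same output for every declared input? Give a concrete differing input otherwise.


Evaluate both at x=-3, y=-6.
price: t=24, then u=-27, then (((-t) + abs(y)) == min(u, x)) is false, then u=27, then v=1, then (i=0), then v=0, then (j=0), then v=9, then (i=1), then v=-81, then (j=0), then v=-72, then t=66, then returns -144
price_opt: t=24, then u=-27, then (!(min(u, x) != ((-t) + abs(y)))) is false, then u=27, then v=1, then (k=0), then v=0, then (j=0), then v=9, then (k=1), then v=-81, then (j=0), then v=-72, then (k=2), then v=1296, then (j=0), then v=1305, then t=66, then returns 2610
-144 vs 2610 — the two versions disagree here.
verdict: not equivalent; witness: x=-3, y=-6


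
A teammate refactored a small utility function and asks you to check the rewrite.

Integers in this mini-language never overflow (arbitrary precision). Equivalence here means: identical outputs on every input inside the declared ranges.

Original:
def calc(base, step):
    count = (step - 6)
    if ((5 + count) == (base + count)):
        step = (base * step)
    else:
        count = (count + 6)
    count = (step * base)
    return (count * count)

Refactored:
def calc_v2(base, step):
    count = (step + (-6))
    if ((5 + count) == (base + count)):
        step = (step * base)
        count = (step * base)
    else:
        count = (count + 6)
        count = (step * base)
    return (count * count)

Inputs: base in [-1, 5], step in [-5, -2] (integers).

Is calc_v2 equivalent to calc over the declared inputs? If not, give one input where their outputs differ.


Equivalent — the differences include arithmetic usage differs, and statement counts differ, yet no declared input distinguishes the two.
As a probe, take base=0, step=-3: calc runs count = -9; ((5 + count) == (base + count)) -> false; count = -3; count = 0; return 0; calc_v2 runs count = -9; ((5 + count) == (base + count)) -> false; count = -3; count = 0; return 0; both end at 0.
Sweeping the whole domain (28 inputs) finds no disagreement.
verdict: equivalent


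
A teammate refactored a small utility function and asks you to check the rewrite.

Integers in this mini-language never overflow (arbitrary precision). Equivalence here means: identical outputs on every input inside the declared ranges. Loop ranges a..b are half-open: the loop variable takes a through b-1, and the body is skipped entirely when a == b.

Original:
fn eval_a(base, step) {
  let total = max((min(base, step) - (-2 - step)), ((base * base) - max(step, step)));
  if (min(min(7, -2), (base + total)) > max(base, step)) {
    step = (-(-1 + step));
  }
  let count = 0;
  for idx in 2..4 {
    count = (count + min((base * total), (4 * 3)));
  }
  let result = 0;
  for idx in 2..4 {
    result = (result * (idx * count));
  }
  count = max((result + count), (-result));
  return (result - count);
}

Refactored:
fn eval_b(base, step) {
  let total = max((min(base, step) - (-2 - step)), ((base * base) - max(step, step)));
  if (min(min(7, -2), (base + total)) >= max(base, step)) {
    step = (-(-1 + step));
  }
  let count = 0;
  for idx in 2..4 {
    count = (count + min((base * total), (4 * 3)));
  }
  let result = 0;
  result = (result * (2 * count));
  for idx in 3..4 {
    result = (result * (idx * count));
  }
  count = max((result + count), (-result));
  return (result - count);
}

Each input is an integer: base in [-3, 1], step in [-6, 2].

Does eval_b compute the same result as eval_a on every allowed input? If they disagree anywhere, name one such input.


Equivalent. Although `(min(min(7, -2), (base + total)) > max(base, step))` became `(min(min(7, -2), (base + total)) >= max(base, step))`, no input in the stated domain can expose it.
Every one of the 45 inputs gives matching results.
One worked example (base=-3, step=2) — eval_a: total=7, then (min(min(7, -2), (base + total)) > max(base, step)) is false, then count=0, then (idx=2), then count=-21, then (idx=3), then count=-42, then result=0, then (idx=2), then result=0, then (idx=3), then result=0, then count=0, then returns 0; eval_b: total=7, then (min(min(7, -2), (base + total)) >= max(base, step)) is false, then count=0, then (idx=2), then count=-21, then (idx=3), then count=-42, then result=0, then result=0, then (idx=3), then result=0, then count=0, then returns 0; agreement on 0.
verdict: equivalent


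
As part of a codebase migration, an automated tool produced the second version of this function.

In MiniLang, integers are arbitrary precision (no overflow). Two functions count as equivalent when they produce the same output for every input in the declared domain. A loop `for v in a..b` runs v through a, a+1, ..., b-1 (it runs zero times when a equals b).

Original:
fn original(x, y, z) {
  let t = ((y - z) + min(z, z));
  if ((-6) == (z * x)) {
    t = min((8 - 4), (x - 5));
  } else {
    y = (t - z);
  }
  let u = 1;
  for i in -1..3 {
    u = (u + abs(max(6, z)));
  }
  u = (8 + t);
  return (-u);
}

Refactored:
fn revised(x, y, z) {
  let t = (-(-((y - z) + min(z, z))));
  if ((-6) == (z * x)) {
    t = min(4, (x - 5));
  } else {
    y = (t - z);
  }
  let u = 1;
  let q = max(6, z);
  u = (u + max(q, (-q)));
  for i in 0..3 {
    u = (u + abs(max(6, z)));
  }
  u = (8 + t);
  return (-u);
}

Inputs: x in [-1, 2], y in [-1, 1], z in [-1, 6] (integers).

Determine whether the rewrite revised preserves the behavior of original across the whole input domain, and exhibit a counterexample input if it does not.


Side by side, the visible changes include: min/max/abs usage differs, plus local variable names differ, plus constant usage differs, plus arithmetic usage differs, plus statement counts differ, plus loop structure differs.
As a probe, take x=-1, y=-1, z=2: original runs t=-1, then ((-6) == (z * x)) is false, then y=-3, then u=1, then (i=-1), then u=7, then (i=0), then u=13, then (i=1), then u=19, then (i=2), then u=25, then u=7, then returns -7; revised runs t=-1, then ((-6) == (z * x)) is false, then y=-3, then u=1, then q=6, then u=7, then (i=0), then u=13, then (i=1), then u=19, then (i=2), then u=25, then u=7, then returns -7; both end at -7.
Checked all 96 inputs in the declared domain: the outputs agree on every one.
verdict: equivalent


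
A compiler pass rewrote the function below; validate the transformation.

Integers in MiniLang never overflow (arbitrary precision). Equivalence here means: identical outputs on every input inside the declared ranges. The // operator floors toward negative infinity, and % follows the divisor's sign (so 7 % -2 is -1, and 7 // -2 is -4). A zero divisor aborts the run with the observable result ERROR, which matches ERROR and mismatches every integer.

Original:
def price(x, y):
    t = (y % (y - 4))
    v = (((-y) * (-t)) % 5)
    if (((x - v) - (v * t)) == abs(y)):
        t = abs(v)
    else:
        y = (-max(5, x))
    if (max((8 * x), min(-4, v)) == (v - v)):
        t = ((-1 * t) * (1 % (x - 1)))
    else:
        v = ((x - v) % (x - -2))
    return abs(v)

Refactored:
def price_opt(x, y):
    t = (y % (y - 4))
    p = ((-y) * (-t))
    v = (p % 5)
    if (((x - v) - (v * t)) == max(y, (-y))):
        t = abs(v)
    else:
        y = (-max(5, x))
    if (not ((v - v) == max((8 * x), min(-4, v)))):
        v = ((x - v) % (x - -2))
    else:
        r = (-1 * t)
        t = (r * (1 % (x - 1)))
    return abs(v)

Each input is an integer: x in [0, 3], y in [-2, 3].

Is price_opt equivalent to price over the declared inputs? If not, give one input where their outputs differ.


Equivalent — the differences include min/max/abs usage differs; boolean connective usage differs; local variable names differ; statement counts differ, yet no declared input distinguishes the two.
Spot check at x=3, y=0 — price: t = 0; v = 0; (((x - v) - (v * t)) == abs(y)) -> false; y = -5; (max((8 * x), min(-4, v)) == (v - v)) -> false; v = 3; return 3. price_opt: t = 0; p = 0; v = 0; (((x - v) - (v * t)) == max(y, (-y))) -> false; y = -5; (not ((v - v) == max((8 * x), min(-4, v)))) -> true; v = 3; return 3. Both give 3.
Across all 24 domain points the two functions coincide.
verdict: equivalent


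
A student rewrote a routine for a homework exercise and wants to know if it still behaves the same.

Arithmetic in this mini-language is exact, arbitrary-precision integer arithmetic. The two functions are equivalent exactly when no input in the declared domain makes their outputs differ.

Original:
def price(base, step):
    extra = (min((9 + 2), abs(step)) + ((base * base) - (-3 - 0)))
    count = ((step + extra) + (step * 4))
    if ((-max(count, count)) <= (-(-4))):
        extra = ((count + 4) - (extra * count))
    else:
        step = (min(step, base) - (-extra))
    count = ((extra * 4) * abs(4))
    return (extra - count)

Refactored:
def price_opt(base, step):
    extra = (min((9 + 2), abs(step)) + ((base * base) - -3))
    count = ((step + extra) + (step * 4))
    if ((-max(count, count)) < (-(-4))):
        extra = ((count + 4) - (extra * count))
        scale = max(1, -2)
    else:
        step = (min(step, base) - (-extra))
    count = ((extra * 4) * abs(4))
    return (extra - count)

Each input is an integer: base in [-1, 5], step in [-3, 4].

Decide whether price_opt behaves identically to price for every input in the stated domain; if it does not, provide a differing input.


Run the pair on base=-1, step=-2.
price: extra := 6 | count := -4 | ((-max(count, count)) <= (-(-4))): true | extra := 24 | count := 384 | result -360
price_opt: extra := 6 | count := -4 | ((-max(count, count)) < (-(-4))): false | step := 4 | count := 96 | result -90
-360 vs -90 — the two versions disagree here.
verdict: not equivalent; witness: base=-1, step=-2


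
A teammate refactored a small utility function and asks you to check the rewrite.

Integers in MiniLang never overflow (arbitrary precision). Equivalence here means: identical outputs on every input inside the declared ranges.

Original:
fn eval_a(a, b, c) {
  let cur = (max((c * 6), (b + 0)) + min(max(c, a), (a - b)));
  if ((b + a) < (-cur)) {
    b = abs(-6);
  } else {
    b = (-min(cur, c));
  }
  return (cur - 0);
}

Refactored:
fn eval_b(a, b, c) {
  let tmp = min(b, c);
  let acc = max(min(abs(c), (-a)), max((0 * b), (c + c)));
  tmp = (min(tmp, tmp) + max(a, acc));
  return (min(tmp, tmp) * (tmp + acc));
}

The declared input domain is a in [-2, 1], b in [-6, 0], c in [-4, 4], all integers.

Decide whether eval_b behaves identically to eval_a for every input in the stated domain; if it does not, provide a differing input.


Input a=-2, b=-6, c=-4: -8 from eval_a versus 8 from eval_b.
verdict: not equivalent; witness: a=-2, b=-6, c=-4


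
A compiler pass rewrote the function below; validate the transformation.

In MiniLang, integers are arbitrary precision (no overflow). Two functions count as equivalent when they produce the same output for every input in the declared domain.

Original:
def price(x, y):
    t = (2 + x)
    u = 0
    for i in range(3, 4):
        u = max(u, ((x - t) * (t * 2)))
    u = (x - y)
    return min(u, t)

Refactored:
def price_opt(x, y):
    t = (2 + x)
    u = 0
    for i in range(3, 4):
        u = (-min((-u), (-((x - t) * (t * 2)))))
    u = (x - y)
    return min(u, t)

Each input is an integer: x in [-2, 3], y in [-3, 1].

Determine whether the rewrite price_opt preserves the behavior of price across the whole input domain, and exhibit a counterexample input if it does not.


Changes here: min/max/abs usage differs; the full 30-point sweep finds no disagreement.
verdict: equivalent


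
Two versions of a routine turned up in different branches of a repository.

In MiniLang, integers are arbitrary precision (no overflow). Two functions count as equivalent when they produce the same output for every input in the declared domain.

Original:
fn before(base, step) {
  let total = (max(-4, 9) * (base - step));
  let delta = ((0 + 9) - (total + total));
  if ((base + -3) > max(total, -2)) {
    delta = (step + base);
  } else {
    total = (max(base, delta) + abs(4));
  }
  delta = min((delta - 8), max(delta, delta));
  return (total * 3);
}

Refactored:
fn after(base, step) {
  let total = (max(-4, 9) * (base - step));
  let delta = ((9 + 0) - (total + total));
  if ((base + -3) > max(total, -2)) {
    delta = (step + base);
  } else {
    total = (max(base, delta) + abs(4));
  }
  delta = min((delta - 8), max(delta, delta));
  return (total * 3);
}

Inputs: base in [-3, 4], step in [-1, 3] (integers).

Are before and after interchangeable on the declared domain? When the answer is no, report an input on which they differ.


The two versions differ — the changes include same computation, different form.
As a probe, take base=0, step=-1: before runs total becomes 9; next delta becomes -9; next ((base + -3) > max(total, -2)) evaluates to false; next total becomes 4; next delta becomes -17; next final value 12; after runs total becomes 9; next delta becomes -9; next ((base + -3) > max(total, -2)) evaluates to false; next total becomes 4; next delta becomes -17; next final value 12; both end at 12.
An exhaustive pass over the 40 declared inputs shows identical outputs.
verdict: equivalent


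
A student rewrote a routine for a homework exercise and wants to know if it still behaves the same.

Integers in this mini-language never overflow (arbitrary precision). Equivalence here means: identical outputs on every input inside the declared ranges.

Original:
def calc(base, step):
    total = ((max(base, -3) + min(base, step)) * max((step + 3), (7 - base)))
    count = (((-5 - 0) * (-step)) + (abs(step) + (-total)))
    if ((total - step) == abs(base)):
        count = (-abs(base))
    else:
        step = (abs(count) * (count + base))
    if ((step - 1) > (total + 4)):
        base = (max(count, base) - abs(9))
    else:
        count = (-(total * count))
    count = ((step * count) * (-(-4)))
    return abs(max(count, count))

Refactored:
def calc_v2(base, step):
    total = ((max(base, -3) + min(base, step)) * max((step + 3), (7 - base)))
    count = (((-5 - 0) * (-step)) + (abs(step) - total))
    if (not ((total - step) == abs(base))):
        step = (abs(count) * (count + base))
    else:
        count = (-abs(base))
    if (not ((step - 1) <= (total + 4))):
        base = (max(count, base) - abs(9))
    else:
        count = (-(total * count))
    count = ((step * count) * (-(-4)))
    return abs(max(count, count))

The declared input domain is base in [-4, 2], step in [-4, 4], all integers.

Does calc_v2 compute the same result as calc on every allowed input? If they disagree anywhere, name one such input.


Behavior is preserved: although comparison usage differs, arithmetic usage differs, boolean connective usage differs, the outputs never diverge.
As a probe, take base=-4, step=2: calc runs total becomes -77; next count becomes 89; next ((total - step) == abs(base)) evaluates to false; next step becomes 7565; next ((step - 1) > (total + 4)) evaluates to true; next base becomes 80; next count becomes 2693140; next final value 2693140; calc_v2 runs total becomes -77; next count becomes 89; next (not ((total - step) == abs(base))) evaluates to true; next step becomes 7565; next (not ((step - 1) <= (total + 4))) evaluates to true; next base becomes 80; next count becomes 2693140; next final value 2693140; both end at 2693140.
Sweeping the whole domain (63 inputs) finds no disagreement.
verdict: equivalent


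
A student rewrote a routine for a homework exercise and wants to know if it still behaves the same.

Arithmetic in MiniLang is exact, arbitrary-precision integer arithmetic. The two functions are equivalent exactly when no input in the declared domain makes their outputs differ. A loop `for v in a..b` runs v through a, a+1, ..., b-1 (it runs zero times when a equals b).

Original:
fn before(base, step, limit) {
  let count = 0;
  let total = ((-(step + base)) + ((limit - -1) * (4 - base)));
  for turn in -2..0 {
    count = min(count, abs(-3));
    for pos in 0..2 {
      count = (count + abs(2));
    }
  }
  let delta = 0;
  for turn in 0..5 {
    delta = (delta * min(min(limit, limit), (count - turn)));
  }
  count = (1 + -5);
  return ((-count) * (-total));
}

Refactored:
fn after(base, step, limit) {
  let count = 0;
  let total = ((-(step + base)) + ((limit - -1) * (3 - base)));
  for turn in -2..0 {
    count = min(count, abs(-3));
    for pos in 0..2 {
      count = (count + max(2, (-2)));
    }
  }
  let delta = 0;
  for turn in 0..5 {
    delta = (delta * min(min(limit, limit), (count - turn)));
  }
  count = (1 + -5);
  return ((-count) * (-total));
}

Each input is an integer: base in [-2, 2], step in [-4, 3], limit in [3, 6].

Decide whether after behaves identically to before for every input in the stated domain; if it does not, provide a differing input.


There is a counterexample at base=-2, step=-4, limit=3: -120 on one side, -104 on the other.
before: count := 0 | total := 30 | iter turn=-2: | count := 0 | iter pos=0: | count := 2 | iter pos=1: | count := 4 | iter turn=-1: | count := 3 | iter pos=0: | count := 5 | iter pos=1: | count := 7 | delta := 0 | iter turn=0: | delta := 0 | iter turn=1: | delta := 0 | iter turn=2: | delta := 0 | iter turn=3: | delta := 0 | iter turn=4: | delta := 0 | count := -4 | result -120
after: count := 0 | total := 26 | iter turn=-2: | count := 0 | iter pos=0: | count := 2 | iter pos=1: | count := 4 | iter turn=-1: | count := 3 | iter pos=0: | count := 5 | iter pos=1: | count := 7 | delta := 0 | iter turn=0: | delta := 0 | iter turn=1: | delta := 0 | iter turn=2: | delta := 0 | iter turn=3: | delta := 0 | iter turn=4: | delta := 0 | count := -4 | result -104
verdict: not equivalent; witness: base=-2, step=-4, limit=3


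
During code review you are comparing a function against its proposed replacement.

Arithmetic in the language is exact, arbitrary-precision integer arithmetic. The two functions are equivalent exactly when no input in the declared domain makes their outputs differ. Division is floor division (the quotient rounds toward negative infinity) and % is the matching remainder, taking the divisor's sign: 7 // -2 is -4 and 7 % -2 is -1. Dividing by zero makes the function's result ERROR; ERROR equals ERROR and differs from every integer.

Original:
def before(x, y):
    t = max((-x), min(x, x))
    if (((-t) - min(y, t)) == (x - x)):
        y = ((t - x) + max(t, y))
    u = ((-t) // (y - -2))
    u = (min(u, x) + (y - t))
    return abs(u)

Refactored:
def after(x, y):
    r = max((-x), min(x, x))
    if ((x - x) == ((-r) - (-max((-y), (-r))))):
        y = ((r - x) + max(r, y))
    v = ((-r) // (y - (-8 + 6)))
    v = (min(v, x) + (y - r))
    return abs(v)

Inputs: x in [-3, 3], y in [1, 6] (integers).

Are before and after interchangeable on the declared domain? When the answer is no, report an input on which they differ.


Equivalent — the differences include local variable names differ, constant usage differs, arithmetic usage differs, min/max/abs usage differs, yet no declared input distinguishes the two.
One worked example (x=3, y=2) — before: t becomes 3; next (((-t) - min(y, t)) == (x - x)) evaluates to false; next u becomes -1; next u becomes -2; next final value 2; after: r becomes 3; next ((x - x) == ((-r) - (-max((-y), (-r))))) evaluates to false; next v becomes -1; next v becomes -2; next final value 2; agreement on 2.
Checked all 42 inputs in the declared domain: the outputs agree on every one.
verdict: equivalent


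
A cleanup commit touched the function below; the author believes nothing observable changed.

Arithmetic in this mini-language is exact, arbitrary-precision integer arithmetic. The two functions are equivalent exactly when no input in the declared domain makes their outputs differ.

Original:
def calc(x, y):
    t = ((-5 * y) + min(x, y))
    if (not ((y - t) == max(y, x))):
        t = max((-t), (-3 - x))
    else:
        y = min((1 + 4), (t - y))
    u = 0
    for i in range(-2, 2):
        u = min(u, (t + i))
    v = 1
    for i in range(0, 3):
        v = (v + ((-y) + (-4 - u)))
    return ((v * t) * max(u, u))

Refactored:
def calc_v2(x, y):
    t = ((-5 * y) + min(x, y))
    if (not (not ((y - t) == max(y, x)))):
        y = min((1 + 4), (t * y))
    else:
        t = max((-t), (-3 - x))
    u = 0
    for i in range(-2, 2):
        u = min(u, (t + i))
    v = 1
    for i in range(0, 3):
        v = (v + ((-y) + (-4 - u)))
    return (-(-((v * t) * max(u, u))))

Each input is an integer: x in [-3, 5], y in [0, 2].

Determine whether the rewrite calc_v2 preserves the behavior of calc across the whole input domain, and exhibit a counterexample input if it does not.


Consider the input x=5, y=1.
calc: t = -4; (not ((y - t) == max(y, x))) -> false; y = -5; u = 0; [i=-2]; u = -6; [i=-1]; u = -6; [i=0]; u = -6; [i=1]; u = -6; v = 1; [i=0]; v = 8; [i=1]; v = 15; [i=2]; v = 22; return 528
calc_v2: t = -4; (not (not ((y - t) == max(y, x)))) -> true; y = -4; u = 0; [i=-2]; u = -6; [i=-1]; u = -6; [i=0]; u = -6; [i=1]; u = -6; v = 1; [i=0]; v = 7; [i=1]; v = 13; [i=2]; v = 19; return 456
528 != 456, so the rewrite changes behavior.
verdict: not equivalent; witness: x=5, y=1


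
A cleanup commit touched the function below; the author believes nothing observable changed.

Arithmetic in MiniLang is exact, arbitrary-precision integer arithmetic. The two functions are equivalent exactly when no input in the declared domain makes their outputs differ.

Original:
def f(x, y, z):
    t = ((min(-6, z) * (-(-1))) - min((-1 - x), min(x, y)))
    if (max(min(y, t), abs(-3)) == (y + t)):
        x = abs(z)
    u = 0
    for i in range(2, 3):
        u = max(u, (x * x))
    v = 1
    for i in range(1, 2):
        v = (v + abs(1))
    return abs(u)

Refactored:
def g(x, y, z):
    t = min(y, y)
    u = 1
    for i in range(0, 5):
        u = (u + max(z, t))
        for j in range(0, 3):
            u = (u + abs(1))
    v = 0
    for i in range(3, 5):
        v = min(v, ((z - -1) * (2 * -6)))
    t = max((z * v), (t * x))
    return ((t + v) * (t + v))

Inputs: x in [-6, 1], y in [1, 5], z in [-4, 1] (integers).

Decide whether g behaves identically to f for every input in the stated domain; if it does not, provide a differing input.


Take x=-6, y=1, z=-4.
f: t becomes 0; next (max(min(y, t), abs(-3)) == (y + t)) evaluates to false; next u becomes 0; next at i=2:; next u becomes 36; next v becomes 1; next at i=1:; next v becomes 2; next final value 36
g: t becomes 1; next u becomes 1; next at i=0:; next u becomes 2; next at j=0:; next u becomes 3; next at j=1:; next u becomes 4; next at j=2:; next u becomes 5; next at i=1:; next u becomes 6; next at j=0:; next u becomes 7; next at j=1:; next u becomes 8; next at j=2:; next u becomes 9; next at i=2:; next u becomes 10; next at j=0:; next u becomes 11; next at j=1:; next u becomes 12; next at j=2:; next u becomes 13; next at i=3:; next u becomes 14; next at j=0:; next u becomes 15; next at j=1:; next u becomes 16; next at j=2:; next u becomes 17; next at i=4:; next u becomes 18; next at j=0:; next u becomes 19; next at j=1:; next u becomes 20; next at j=2:; next u becomes 21; next v becomes 0; next at i=3:; next v becomes 0; next at i=4:; next v becomes 0; next t becomes 0; next final value 0
36 != 0, so the rewrite changes behavior.
verdict: not equivalent; witness: x=-6, y=1, z=-4


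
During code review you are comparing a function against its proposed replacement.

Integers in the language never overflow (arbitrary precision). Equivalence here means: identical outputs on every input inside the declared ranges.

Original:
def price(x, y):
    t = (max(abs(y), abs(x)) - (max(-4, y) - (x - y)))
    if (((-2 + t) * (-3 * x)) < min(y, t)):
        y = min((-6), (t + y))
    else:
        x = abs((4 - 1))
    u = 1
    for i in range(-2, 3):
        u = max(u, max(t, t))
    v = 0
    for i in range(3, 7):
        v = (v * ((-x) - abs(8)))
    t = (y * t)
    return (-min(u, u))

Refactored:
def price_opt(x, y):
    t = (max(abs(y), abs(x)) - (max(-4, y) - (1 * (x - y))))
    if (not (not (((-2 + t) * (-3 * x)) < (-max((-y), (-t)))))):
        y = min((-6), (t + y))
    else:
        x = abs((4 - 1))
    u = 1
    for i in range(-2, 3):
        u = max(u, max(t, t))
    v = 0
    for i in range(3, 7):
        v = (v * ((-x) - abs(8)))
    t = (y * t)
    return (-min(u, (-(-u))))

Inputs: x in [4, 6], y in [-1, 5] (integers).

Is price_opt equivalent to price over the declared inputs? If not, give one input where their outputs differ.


Reading the diff, among the changes: min/max/abs usage differs, and constant usage differs, and arithmetic usage differs, and boolean connective usage differs.
Tracing x=4, y=0: price: t := 8 | (((-2 + t) * (-3 * x)) < min(y, t)): true | y := -6 | u := 1 | iter i=-2: | u := 8 | iter i=-1: | u := 8 | iter i=0: | u := 8 | iter i=1: | u := 8 | iter i=2: | u := 8 | v := 0 | iter i=3: | v := 0 | iter i=4: | v := 0 | iter i=5: | v := 0 | iter i=6: | v := 0 | t := -48 | result -8 | price_opt: t := 8 | (not (not (((-2 + t) * (-3 * x)) < (-max((-y), (-t)))))): true | y := -6 | u := 1 | iter i=-2: | u := 8 | iter i=-1: | u := 8 | iter i=0: | u := 8 | iter i=1: | u := 8 | iter i=2: | u := 8 | v := 0 | iter i=3: | v := 0 | iter i=4: | v := 0 | iter i=5: | v := 0 | iter i=6: | v := 0 | t := -48 | result -8 — matching result -8.
Every one of the 21 inputs gives matching results.
verdict: equivalent


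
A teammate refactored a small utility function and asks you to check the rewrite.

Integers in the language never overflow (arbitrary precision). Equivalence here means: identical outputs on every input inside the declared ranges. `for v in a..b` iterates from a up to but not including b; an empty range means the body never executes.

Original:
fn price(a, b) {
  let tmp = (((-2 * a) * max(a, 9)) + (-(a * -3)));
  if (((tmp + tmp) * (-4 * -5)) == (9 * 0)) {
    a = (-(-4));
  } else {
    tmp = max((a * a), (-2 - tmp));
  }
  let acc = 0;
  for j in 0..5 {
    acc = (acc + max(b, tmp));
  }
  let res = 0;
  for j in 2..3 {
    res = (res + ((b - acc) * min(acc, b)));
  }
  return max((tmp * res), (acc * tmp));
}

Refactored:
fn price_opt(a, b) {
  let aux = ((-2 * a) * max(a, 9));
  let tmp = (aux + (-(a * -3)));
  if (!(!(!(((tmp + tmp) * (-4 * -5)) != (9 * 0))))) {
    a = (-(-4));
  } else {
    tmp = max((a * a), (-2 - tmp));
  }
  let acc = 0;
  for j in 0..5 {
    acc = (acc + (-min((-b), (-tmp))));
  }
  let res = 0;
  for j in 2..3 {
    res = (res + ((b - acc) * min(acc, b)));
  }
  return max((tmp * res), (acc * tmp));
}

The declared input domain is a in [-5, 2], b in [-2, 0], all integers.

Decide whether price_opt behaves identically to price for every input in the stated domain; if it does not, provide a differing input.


Equivalent — the differences include local variable names differ, plus comparison usage differs, plus statement counts differ, plus min/max/abs usage differs, plus boolean connective usage differs, yet no declared input distinguishes the two.
Tracing a=2, b=-1: price: tmp=-30, then (((tmp + tmp) * (-4 * -5)) == (9 * 0)) is false, then tmp=28, then acc=0, then (j=0), then acc=28, then (j=1), then acc=56, then (j=2), then acc=84, then (j=3), then acc=112, then (j=4), then acc=140, then res=0, then (j=2), then res=141, then returns 3948 | price_opt: aux=-36, then tmp=-30, then (!(!(!(((tmp + tmp) * (-4 * -5)) != (9 * 0))))) is false, then tmp=28, then acc=0, then (j=0), then acc=28, then (j=1), then acc=56, then (j=2), then acc=84, then (j=3), then acc=112, then (j=4), then acc=140, then res=0, then (j=2), then res=141, then returns 3948 — matching result 3948.
Across all 24 domain points the two functions coincide.
verdict: equivalent


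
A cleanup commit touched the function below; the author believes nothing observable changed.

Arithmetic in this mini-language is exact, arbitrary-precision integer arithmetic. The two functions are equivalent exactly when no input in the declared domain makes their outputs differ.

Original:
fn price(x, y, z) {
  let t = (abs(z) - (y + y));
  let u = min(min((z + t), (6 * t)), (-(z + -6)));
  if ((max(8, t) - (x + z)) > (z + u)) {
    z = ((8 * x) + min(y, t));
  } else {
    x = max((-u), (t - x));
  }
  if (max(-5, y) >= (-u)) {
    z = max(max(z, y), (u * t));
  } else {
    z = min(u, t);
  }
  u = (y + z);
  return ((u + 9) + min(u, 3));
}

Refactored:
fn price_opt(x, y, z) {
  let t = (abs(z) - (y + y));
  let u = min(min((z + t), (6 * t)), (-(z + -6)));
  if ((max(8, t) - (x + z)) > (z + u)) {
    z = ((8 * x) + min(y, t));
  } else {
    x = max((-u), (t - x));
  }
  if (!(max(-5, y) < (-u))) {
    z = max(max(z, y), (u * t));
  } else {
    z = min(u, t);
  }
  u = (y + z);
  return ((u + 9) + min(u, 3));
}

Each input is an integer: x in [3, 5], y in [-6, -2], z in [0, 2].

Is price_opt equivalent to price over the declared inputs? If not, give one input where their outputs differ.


Behavior is preserved: although comparison usage differs, and boolean connective usage differs, the outputs never diverge.
Tracing x=3, y=-5, z=1: price: t = 11; u = 5; ((max(8, t) - (x + z)) > (z + u)) -> true; z = 19; (max(-5, y) >= (-u)) -> true; z = 55; u = 50; return 62 | price_opt: t = 11; u = 5; ((max(8, t) - (x + z)) > (z + u)) -> true; z = 19; (!(max(-5, y) < (-u))) -> true; z = 55; u = 50; return 62 — matching result 62.
Across all 45 domain points the two functions coincide.
verdict: equivalent
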